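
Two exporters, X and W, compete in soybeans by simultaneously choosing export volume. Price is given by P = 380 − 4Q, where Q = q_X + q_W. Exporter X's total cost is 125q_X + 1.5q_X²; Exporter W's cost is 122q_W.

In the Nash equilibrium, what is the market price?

Exporter X's profit: π = q_X(380 − 4(q_X + q_W)) − 125q_X − 1.5q_X².
∂π/∂q_X = 255 − 11q_X − 4q_W = 0, so q_X = 255/11 − (4/11)q_W.
For W: ∂π/∂q_W = 258 − 8q_W − 4q_X = 0 ⇒ q_W = 32.25 − 0.5q_X.
Solving the two reaction functions simultaneously: (1 − (−4/11)(−0.5))q_X = 255/11 − (4/11)·32.25, so (9/11)q_X = 126/11 and q_X = 14.
Then q_W = 32.25 − 0.5·14 = 25.25.
Equilibrium price: P = 380 − 4·39.25 = 223.

223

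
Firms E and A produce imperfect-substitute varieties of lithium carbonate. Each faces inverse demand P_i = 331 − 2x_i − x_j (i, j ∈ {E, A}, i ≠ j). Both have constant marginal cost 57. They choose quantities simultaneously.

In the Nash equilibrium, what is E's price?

Firm E's profit: π = x_E(331 − 2x_E − x_A) − 57x_E.
∂π/∂x_E = 274 − 4x_E − x_A = 0 ⇒ x_E = 68.5 − 0.25x_A.
By symmetry x_A = x_E; substituting into the reaction function, 1.25x_E = 68.5 and x_E = 54.8.
P_E = 331 − 2·54.8 − 54.8 = 166.6.

166.6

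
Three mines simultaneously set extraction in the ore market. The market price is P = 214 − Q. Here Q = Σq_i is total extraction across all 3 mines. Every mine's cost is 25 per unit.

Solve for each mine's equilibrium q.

A representative mine's profit is π_i = q_i(214 − Q) − 25q_i, with Q = q_i + Σ_{j≠i} q_j.
First-order condition: 189 − 2q_i − Σ_{j≠i} q_j = 0.
Imposing symmetry (q_j = q for all j) turns Σ_{j≠i} q_j into 2q, so 189 = 4q and q = 47.25.

47.25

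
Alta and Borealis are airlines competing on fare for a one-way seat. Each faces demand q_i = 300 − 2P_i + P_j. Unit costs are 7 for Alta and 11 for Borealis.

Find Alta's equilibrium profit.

19286.48

Alta's profit: π = (P_{Alta} − 7)(300 − 2P_{Alta} + P_{Borealis}).
∂π/∂P_{Alta} = 314 − 4P_{Alta} + P_{Borealis} = 0 ⇒ P_{Alta} = 78.5 + 0.25P_{Borealis}.
Similarly P_{Borealis} = 80.5 + 0.25P_{Alta}.
Solving the two reaction functions simultaneously: (1 − (0.25)(0.25))P_{Alta} = 78.5 + 0.25·80.5, so 0.9375P_{Alta} = 98.625 and P_{Alta} = 105.2.
Then P_{Borealis} = 80.5 + 0.25·105.2 = 106.8.
q_{Alta} = 300 − 2·105.2 + 106.8 = 196.4.
Profit = (105.2 − 7)·196.4 = 19286.48.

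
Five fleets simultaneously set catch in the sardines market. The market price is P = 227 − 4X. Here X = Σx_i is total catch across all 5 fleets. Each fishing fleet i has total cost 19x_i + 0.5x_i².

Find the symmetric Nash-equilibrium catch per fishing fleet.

A representative fishing fleet's profit is π_i = x_i(227 − 4X) − 19x_i − 0.5x_i², with X = x_i + Σ_{j≠i} x_j.
First-order condition: 208 − 9x_i − 4Σ_{j≠i} x_j = 0.
With identical fishing fleets, set every x_j = x: then 208 − 9x − 16x = 0, i.e. x = 208/25 = 8.32.

8.32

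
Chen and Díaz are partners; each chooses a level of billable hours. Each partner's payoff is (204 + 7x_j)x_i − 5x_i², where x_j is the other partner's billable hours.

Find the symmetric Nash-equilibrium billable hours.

Chen's payoff is (204 + 7x_D)x_C − 5x_C².
∂π/∂x_C = 204 + 7x_D − 10x_C = 0, so x_C = 20.4 + 0.7x_D.
Setting x_C = x_D in the reaction function: x_C = 20.4 + 0.7x_C, so x_C = 20.4 / 0.3 = 68.

68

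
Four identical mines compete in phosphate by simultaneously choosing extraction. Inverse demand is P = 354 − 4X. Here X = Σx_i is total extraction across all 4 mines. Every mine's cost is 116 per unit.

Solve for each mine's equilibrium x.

11.9

A representative mine's profit is π_i = x_i(354 − 4X) − 116x_i, with X = x_i + Σ_{j≠i} x_j.
First-order condition: 238 − 8x_i − 4Σ_{j≠i} x_j = 0.
With identical mines, set every x_j = x: then 238 − 8x − 12x = 0, i.e. x = 238/20 = 11.9.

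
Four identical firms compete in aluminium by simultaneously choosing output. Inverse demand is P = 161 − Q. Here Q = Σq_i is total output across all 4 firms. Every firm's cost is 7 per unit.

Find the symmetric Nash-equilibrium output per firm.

30.8

A representative firm's profit is π_i = q_i(161 − Q) − 7q_i, with Q = q_i + Σ_{j≠i} q_j.
First-order condition: 154 − 2q_i − Σ_{j≠i} q_j = 0.
In a symmetric equilibrium every firm chooses the same q, so Σ_{j≠i} q_j = 3q. The condition becomes 154 − 5q = 0, giving q = 154/5 = 30.8.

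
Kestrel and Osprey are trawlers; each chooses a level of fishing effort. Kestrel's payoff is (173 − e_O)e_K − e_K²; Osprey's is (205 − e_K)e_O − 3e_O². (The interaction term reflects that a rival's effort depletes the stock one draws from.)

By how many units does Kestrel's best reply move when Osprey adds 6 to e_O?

Expanding Kestrel's payoff: 173e_K − e_Oe_K − e_K².
∂π/∂e_K = 173 − e_O − 2e_K = 0, so e_K = 86.5 − 0.5e_O.
The reaction-function slope is −0.5, so a 6-unit rise in e_O moves e_K by −0.5 × 6 = −3. Kestrel's best response falls — the actions are strategic substitutes.

-3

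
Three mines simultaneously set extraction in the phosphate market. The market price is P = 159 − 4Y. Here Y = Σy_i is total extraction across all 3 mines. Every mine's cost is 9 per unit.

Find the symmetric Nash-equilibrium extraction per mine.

A representative mine's profit is π_i = y_i(159 − 4Y) − 9y_i, with Y = y_i + Σ_{j≠i} y_j.
First-order condition: 150 − 8y_i − 4Σ_{j≠i} y_j = 0.
In a symmetric equilibrium every mine chooses the same y, so Σ_{j≠i} y_j = 2y. The condition becomes 150 − 16y = 0, giving y = 150/16 = 9.375.

9.375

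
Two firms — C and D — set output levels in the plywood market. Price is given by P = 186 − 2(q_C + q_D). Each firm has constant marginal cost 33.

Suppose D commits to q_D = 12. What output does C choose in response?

32.25

Firm C's profit: π = q_C(186 − 2(q_C + q_D)) − 33q_C.
∂π/∂q_C = 153 − 4q_C − 2q_D = 0, so q_C = 38.25 − 0.5q_D.
At q_D = 12: q_C = 38.25 − 0.5·12 = 32.25.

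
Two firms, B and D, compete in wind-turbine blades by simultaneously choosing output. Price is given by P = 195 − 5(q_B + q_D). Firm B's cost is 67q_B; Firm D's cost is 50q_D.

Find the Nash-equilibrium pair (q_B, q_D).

Firm B's profit: π = q_B(195 − 5(q_B + q_D)) − 67q_B.
∂π/∂q_B = 128 − 10q_B − 5q_D = 0, so q_B = 12.8 − 0.5q_D.
By the same steps for D: q_D = 14.5 − 0.5q_B.
Solving the two reaction functions simultaneously: (1 − (−0.5)(−0.5))q_B = 12.8 − 0.5·14.5, so 0.75q_B = 5.55 and q_B = 7.4.
Then q_D = 14.5 − 0.5·7.4 = 10.8.

7.4, 10.8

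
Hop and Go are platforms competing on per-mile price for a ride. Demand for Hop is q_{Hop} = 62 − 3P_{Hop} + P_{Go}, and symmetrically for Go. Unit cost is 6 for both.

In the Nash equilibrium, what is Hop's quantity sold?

30

Hop's profit: π = (P_{Hop} − 6)(62 − 3P_{Hop} + P_{Go}).
∂π/∂P_{Hop} = 80 − 6P_{Hop} + P_{Go} = 0 ⇒ P_{Hop} = 40/3 + (1/6)P_{Go}.
By symmetry P_{Go} = P_{Hop}; substituting into the reaction function, (5/6)P_{Hop} = 40/3 and P_{Hop} = 16.
q_{Hop} = 62 − 3·16 + 16 = 30.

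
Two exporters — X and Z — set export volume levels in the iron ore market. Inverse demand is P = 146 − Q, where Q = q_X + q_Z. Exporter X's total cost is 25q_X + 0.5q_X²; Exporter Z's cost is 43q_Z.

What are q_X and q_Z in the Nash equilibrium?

27.8, 37.6

Exporter X's profit: π = q_X(146 − (q_X + q_Z)) − 25q_X − 0.5q_X².
∂π/∂q_X = 121 − 3q_X − q_Z = 0, so q_X = 121/3 − (1/3)q_Z.
For Z: ∂π/∂q_Z = 103 − 2q_Z − q_X = 0 ⇒ q_Z = 51.5 − 0.5q_X.
Solving the two reaction functions simultaneously: (1 − (−1/3)(−0.5))q_X = 121/3 − (1/3)·51.5, so (5/6)q_X = 139/6 and q_X = 27.8.
Then q_Z = 51.5 − 0.5·27.8 = 37.6.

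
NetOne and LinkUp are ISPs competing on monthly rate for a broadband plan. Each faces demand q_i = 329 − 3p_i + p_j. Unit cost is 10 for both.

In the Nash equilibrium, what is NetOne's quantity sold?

185.4

NetOne's profit: π = (p_{NetOne} − 10)(329 − 3p_{NetOne} + p_{LinkUp}).
∂π/∂p_{NetOne} = 359 − 6p_{NetOne} + p_{LinkUp} = 0 ⇒ p_{NetOne} = 359/6 + (1/6)p_{LinkUp}.
By symmetry p_{LinkUp} = p_{NetOne}; substituting into the reaction function, (5/6)p_{NetOne} = 359/6 and p_{NetOne} = 71.8.
q_{NetOne} = 329 − 3·71.8 + 71.8 = 185.4.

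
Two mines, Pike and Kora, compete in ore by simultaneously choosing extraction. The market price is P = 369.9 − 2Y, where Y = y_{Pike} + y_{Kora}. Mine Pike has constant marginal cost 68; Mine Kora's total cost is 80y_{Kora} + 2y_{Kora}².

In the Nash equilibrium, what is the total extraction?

85.4

Mine Pike's profit: π = y_{Pike}(369.9 − 2(y_{Pike} + y_{Kora})) − 68y_{Pike}.
∂π/∂y_{Pike} = 301.9 − 4y_{Pike} − 2y_{Kora} = 0, so y_{Pike} = 75.475 − 0.5y_{Kora}.
For Kora: ∂π/∂y_{Kora} = 289.9 − 8y_{Kora} − 2y_{Pike} = 0 ⇒ y_{Kora} = 36.2375 − 0.25y_{Pike}.
Plugging y_{Kora} into Pike's best response: y_{Pike} = 75.475 − 0.5(36.2375 − 0.25y_{Pike}) ⇒ 0.875y_{Pike} = 9177/160, so y_{Pike} = 65.55.
Then y_{Kora} = 36.2375 − 0.25·65.55 = 19.85.
Total extraction: 65.55 + 19.85 = 85.4.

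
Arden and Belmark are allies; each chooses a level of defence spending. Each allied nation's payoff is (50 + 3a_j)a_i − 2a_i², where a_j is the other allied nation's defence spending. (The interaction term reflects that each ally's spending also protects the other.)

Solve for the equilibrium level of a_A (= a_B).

Arden's payoff is (50 + 3a_B)a_A − 2a_A².
∂π/∂a_A = 50 + 3a_B − 4a_A = 0, so a_A = 12.5 + 0.75a_B.
Setting a_A = a_B in the reaction function: a_A = 12.5 + 0.75a_A, so a_A = 12.5 / 0.25 = 50.

50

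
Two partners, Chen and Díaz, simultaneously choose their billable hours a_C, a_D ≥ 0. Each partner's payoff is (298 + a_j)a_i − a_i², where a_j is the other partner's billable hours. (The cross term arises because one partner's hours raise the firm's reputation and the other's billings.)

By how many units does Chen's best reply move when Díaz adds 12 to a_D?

6

Chen's payoff is (298 + a_D)a_C − a_C².
∂π/∂a_C = 298 + a_D − 2a_C = 0, so a_C = 149 + 0.5a_D.
The reaction-function slope is 0.5, so a 12-unit rise in a_D moves a_C by 0.5 × 12 = 6. Chen's best response rises — the actions are strategic complements.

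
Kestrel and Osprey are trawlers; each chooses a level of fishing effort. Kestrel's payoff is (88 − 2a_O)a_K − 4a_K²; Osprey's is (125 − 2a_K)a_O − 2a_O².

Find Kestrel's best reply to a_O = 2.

Expanding Kestrel's payoff: 88a_K − 2a_Oa_K − 4a_K².
∂π/∂a_K = 88 − 2a_O − 8a_K = 0, so a_K = 11 − 0.25a_O.
At a_O = 2: a_K = 11 − 0.25·2 = 10.5.

10.5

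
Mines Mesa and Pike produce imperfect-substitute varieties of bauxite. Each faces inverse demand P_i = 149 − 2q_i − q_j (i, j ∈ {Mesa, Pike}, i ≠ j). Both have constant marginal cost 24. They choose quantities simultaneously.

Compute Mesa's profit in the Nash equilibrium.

1250

Mine Mesa's profit: π = q_{Mesa}(149 − 2q_{Mesa} − q_{Pike}) − 24q_{Mesa}.
∂π/∂q_{Mesa} = 125 − 4q_{Mesa} − q_{Pike} = 0 ⇒ q_{Mesa} = 31.25 − 0.25q_{Pike}.
Setting q_{Mesa} = q_{Pike} in the reaction function: q_{Mesa} = 31.25 − 0.25q_{Mesa}, so q_{Mesa} = 31.25 / 1.25 = 25.
P_{Mesa} = 149 − 2·25 − 25 = 74.
Profit = (74 − 24)·25 = 1250.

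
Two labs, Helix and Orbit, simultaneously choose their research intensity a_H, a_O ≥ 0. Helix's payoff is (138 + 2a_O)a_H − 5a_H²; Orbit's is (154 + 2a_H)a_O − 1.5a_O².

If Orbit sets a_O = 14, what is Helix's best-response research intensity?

Expanding Helix's payoff: 138a_H + 2a_Oa_H − 5a_H².
∂π/∂a_H = 138 + 2a_O − 10a_H = 0, so a_H = 13.8 + 0.2a_O.
At a_O = 14: a_H = 13.8 + 0.2·14 = 16.6.

16.6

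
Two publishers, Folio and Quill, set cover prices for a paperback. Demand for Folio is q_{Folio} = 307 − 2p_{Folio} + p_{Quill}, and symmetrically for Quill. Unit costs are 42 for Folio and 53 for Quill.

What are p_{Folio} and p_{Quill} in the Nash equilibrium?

Folio's profit: π = (p_{Folio} − 42)(307 − 2p_{Folio} + p_{Quill}).
∂π/∂p_{Folio} = 391 − 4p_{Folio} + p_{Quill} = 0 ⇒ p_{Folio} = 97.75 + 0.25p_{Quill}.
Similarly p_{Quill} = 103.25 + 0.25p_{Folio}.
Solving the two reaction functions simultaneously: (1 − (0.25)(0.25))p_{Folio} = 97.75 + 0.25·103.25, so 0.9375p_{Folio} = 123.5625 and p_{Folio} = 131.8.
Then p_{Quill} = 103.25 + 0.25·131.8 = 136.2.

131.8, 136.2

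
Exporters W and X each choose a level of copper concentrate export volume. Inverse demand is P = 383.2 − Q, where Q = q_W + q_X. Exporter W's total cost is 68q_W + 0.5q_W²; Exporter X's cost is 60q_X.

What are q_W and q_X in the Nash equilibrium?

61.44, 130.88

Exporter W's profit: π = q_W(383.2 − (q_W + q_X)) − 68q_W − 0.5q_W².
∂π/∂q_W = 315.2 − 3q_W − q_X = 0, so q_W = 1576/15 − (1/3)q_X.
For X: ∂π/∂q_X = 323.2 − 2q_X − q_W = 0 ⇒ q_X = 161.6 − 0.5q_W.
Solving the two reaction functions simultaneously: (1 − (−1/3)(−0.5))q_W = 1576/15 − (1/3)·161.6, so (5/6)q_W = 51.2 and q_W = 61.44.
Then q_X = 161.6 − 0.5·61.44 = 130.88.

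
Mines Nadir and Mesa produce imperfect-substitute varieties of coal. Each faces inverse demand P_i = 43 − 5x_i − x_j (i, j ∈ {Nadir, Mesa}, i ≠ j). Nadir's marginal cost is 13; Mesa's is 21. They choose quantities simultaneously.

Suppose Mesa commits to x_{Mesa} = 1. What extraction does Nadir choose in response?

Mine Nadir's profit: π = x_{Nadir}(43 − 5x_{Nadir} − x_{Mesa}) − 13x_{Nadir}.
∂π/∂x_{Nadir} = 30 − 10x_{Nadir} − x_{Mesa} = 0 ⇒ x_{Nadir} = 3 − 0.1x_{Mesa}.
At x_{Mesa} = 1: x_{Nadir} = 3 − 0.1·1 = 2.9.

2.9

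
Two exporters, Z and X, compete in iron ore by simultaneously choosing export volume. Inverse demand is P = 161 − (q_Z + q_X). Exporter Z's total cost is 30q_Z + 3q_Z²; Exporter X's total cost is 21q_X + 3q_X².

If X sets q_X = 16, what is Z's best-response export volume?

14.375

Exporter Z's profit: π = q_Z(161 − (q_Z + q_X)) − 30q_Z − 3q_Z².
∂π/∂q_Z = 131 − 8q_Z − q_X = 0, so q_Z = 16.375 − 0.125q_X.
At q_X = 16: q_Z = 16.375 − 0.125·16 = 14.375.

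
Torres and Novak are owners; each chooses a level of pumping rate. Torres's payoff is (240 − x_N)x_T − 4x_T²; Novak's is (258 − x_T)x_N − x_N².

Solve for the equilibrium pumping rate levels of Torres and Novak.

Expanding Torres's payoff: 240x_T − x_Nx_T − 4x_T².
∂π/∂x_T = 240 − x_N − 8x_T = 0, so x_T = 30 − 0.125x_N.
Likewise for Novak: x_N = 129 − 0.5x_T.
Plugging x_N into Torres's best response: x_T = 30 − 0.125(129 − 0.5x_T) ⇒ 0.9375x_T = 13.875, so x_T = 14.8.
Then x_N = 129 − 0.5·14.8 = 121.6.

14.8, 121.6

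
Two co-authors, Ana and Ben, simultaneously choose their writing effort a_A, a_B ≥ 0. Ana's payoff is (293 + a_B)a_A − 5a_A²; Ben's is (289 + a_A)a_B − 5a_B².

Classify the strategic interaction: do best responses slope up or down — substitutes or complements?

Expanding Ana's payoff: 293a_A + a_Ba_A − 5a_A².
∂π/∂a_A = 293 + a_B − 10a_A = 0, so a_A = 29.3 + 0.1a_B.
The best-response slope da_A/da_B = 0.1 > 0: the reaction function is upward-sloping, so the choices are strategic complements.

strategic complements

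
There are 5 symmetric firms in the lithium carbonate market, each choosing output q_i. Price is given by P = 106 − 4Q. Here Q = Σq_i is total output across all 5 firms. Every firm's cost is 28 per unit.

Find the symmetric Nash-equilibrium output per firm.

A representative firm's profit is π_i = q_i(106 − 4Q) − 28q_i, with Q = q_i + Σ_{j≠i} q_j.
First-order condition: 78 − 8q_i − 4Σ_{j≠i} q_j = 0.
Imposing symmetry (q_j = q for all j) turns Σ_{j≠i} q_j into 4q, so 78 = 24q and q = 3.25.

3.25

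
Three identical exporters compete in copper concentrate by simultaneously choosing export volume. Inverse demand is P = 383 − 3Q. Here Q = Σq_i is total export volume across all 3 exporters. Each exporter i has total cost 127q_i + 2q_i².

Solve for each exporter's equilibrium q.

A representative exporter's profit is π_i = q_i(383 − 3Q) − 127q_i − 2q_i², with Q = q_i + Σ_{j≠i} q_j.
First-order condition: 256 − 10q_i − 3Σ_{j≠i} q_j = 0.
In a symmetric equilibrium every exporter chooses the same q, so Σ_{j≠i} q_j = 2q. The condition becomes 256 − 16q = 0, giving q = 256/16 = 16.

16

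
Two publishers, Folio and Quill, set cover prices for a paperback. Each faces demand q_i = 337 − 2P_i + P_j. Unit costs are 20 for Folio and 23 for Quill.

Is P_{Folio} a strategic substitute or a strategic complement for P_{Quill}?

strategic complements

Folio's profit: π = (P_{Folio} − 20)(337 − 2P_{Folio} + P_{Quill}).
∂π/∂P_{Folio} = 377 − 4P_{Folio} + P_{Quill} = 0 ⇒ P_{Folio} = 94.25 + 0.25P_{Quill}.
The best-response slope dP_{Folio}/dP_{Quill} = 0.25 > 0: the reaction function is upward-sloping, so the choices are strategic complements.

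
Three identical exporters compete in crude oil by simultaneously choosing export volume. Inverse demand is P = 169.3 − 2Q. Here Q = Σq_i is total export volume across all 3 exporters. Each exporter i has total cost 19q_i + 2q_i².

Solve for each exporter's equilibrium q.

A representative exporter's profit is π_i = q_i(169.3 − 2Q) − 19q_i − 2q_i², with Q = q_i + Σ_{j≠i} q_j.
First-order condition: 150.3 − 8q_i − 2Σ_{j≠i} q_j = 0.
With identical exporters, set every q_j = q: then 150.3 − 8q − 4q = 0, i.e. q = 150.3/12 = 12.525.

12.525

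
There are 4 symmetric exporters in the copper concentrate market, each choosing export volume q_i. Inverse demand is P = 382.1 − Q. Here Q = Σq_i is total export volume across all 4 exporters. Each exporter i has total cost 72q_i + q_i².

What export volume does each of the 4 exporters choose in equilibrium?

A representative exporter's profit is π_i = q_i(382.1 − Q) − 72q_i − q_i², with Q = q_i + Σ_{j≠i} q_j.
First-order condition: 310.1 − 4q_i − Σ_{j≠i} q_j = 0.
With identical exporters, set every q_j = q: then 310.1 − 4q − 3q = 0, i.e. q = 310.1/7 = 44.3.

44.3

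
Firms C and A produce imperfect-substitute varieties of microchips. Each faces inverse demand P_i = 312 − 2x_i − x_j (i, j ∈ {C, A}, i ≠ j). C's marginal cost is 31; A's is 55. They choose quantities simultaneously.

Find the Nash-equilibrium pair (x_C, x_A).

57.8, 49.8

Firm C's profit: π = x_C(312 − 2x_C − x_A) − 31x_C.
∂π/∂x_C = 281 − 4x_C − x_A = 0 ⇒ x_C = 70.25 − 0.25x_A.
Similarly x_A = 64.25 − 0.25x_C.
Plugging x_A into C's best response: x_C = 70.25 − 0.25(64.25 − 0.25x_C) ⇒ 0.9375x_C = 54.1875, so x_C = 57.8.
Then x_A = 64.25 − 0.25·57.8 = 49.8.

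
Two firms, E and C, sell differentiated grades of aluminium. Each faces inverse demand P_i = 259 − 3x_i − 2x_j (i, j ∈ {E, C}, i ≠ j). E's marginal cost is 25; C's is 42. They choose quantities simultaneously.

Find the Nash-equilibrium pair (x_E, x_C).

Firm E's profit: π = x_E(259 − 3x_E − 2x_C) − 25x_E.
∂π/∂x_E = 234 − 6x_E − 2x_C = 0 ⇒ x_E = 39 − (1/3)x_C.
Similarly x_C = 217/6 − (1/3)x_E.
Plugging x_C into E's best response: x_E = 39 − (1/3)(217/6 − (1/3)x_E) ⇒ (8/9)x_E = 485/18, so x_E = 30.3125.
Then x_C = 217/6 − (1/3)·30.3125 = 26.0625.

30.3125, 26.0625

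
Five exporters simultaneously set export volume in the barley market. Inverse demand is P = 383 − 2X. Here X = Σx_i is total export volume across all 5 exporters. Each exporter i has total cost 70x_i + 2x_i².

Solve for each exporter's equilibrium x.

19.5625

A representative exporter's profit is π_i = x_i(383 − 2X) − 70x_i − 2x_i², with X = x_i + Σ_{j≠i} x_j.
First-order condition: 313 − 8x_i − 2Σ_{j≠i} x_j = 0.
In a symmetric equilibrium every exporter chooses the same x, so Σ_{j≠i} x_j = 4x. The condition becomes 313 − 16x = 0, giving x = 313/16 = 19.5625.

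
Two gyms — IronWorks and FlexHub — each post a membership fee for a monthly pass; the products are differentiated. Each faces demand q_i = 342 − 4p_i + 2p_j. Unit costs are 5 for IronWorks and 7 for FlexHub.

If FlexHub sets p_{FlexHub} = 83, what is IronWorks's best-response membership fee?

IronWorks's profit: π = (p_{IronWorks} − 5)(342 − 4p_{IronWorks} + 2p_{FlexHub}).
∂π/∂p_{IronWorks} = 362 − 8p_{IronWorks} + 2p_{FlexHub} = 0 ⇒ p_{IronWorks} = 45.25 + 0.25p_{FlexHub}.
At p_{FlexHub} = 83: p_{IronWorks} = 45.25 + 0.25·83 = 66.

66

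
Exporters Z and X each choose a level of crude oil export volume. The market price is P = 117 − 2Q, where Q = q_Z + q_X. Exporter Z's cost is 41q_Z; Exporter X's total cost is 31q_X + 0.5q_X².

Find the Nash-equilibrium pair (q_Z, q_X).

13, 12

Exporter Z's profit: π = q_Z(117 − 2(q_Z + q_X)) − 41q_Z.
∂π/∂q_Z = 76 − 4q_Z − 2q_X = 0, so q_Z = 19 − 0.5q_X.
For X: ∂π/∂q_X = 86 − 5q_X − 2q_Z = 0 ⇒ q_X = 17.2 − 0.4q_Z.
Plugging q_X into Z's best response: q_Z = 19 − 0.5(17.2 − 0.4q_Z) ⇒ 0.8q_Z = 10.4, so q_Z = 13.
Then q_X = 17.2 − 0.4·13 = 12.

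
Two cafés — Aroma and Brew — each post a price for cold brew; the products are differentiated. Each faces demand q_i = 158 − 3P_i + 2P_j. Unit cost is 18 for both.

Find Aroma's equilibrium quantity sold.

Aroma's profit: π = (P_{Aroma} − 18)(158 − 3P_{Aroma} + 2P_{Brew}).
∂π/∂P_{Aroma} = 212 − 6P_{Aroma} + 2P_{Brew} = 0 ⇒ P_{Aroma} = 106/3 + (1/3)P_{Brew}.
Setting P_{Aroma} = P_{Brew} in the reaction function: P_{Aroma} = 106/3 + (1/3)P_{Aroma}, so P_{Aroma} = (106/3) / (2/3) = 53.
q_{Aroma} = 158 − 3·53 + 2·53 = 105.

105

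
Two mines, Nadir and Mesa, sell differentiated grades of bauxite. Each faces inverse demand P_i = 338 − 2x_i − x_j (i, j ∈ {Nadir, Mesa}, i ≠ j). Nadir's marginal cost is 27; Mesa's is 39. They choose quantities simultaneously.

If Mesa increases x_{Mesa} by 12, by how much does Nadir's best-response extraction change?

-3

Mine Nadir's profit: π = x_{Nadir}(338 − 2x_{Nadir} − x_{Mesa}) − 27x_{Nadir}.
∂π/∂x_{Nadir} = 311 − 4x_{Nadir} − x_{Mesa} = 0 ⇒ x_{Nadir} = 77.75 − 0.25x_{Mesa}.
The reaction-function slope is −0.25, so a 12-unit rise in x_{Mesa} moves x_{Nadir} by −0.25 × 12 = −3. Nadir's best response falls — the actions are strategic substitutes.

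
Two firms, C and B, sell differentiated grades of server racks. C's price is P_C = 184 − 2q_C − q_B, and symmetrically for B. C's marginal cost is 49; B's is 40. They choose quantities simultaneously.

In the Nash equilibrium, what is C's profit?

Firm C's profit: π = q_C(184 − 2q_C − q_B) − 49q_C.
∂π/∂q_C = 135 − 4q_C − q_B = 0 ⇒ q_C = 33.75 − 0.25q_B.
Similarly q_B = 36 − 0.25q_C.
Substituting the second reaction function into the first: q_C = 33.75 − 0.25(36 − 0.25q_C), which gives 0.9375q_C = 24.75 ⇒ q_C = 26.4.
Then q_B = 36 − 0.25·26.4 = 29.4.
P_C = 184 − 2·26.4 − 29.4 = 101.8.
Profit = (101.8 − 49)·26.4 = 1393.92.

1393.92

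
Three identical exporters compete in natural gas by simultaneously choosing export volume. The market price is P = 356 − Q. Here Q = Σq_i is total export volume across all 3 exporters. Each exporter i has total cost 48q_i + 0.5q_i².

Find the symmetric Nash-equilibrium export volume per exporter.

61.6

A representative exporter's profit is π_i = q_i(356 − Q) − 48q_i − 0.5q_i², with Q = q_i + Σ_{j≠i} q_j.
First-order condition: 308 − 3q_i − Σ_{j≠i} q_j = 0.
With identical exporters, set every q_j = q: then 308 − 3q − 2q = 0, i.e. q = 308/5 = 61.6.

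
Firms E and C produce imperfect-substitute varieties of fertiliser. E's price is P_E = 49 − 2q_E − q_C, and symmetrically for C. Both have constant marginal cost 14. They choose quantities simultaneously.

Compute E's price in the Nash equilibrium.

28

Firm E's profit: π = q_E(49 − 2q_E − q_C) − 14q_E.
∂π/∂q_E = 35 − 4q_E − q_C = 0 ⇒ q_E = 8.75 − 0.25q_C.
The game is symmetric, so in equilibrium q_C = q_E: the reaction function gives 1.25q_E = 8.75, hence q_E = 7.
P_E = 49 − 2·7 − 7 = 28.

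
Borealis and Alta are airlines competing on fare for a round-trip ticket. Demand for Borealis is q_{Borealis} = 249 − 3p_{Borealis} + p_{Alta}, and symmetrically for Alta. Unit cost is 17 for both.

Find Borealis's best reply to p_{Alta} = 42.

57

Borealis's profit: π = (p_{Borealis} − 17)(249 − 3p_{Borealis} + p_{Alta}).
∂π/∂p_{Borealis} = 300 − 6p_{Borealis} + p_{Alta} = 0 ⇒ p_{Borealis} = 50 + (1/6)p_{Alta}.
At p_{Alta} = 42: p_{Borealis} = 50 + (1/6)·42 = 57.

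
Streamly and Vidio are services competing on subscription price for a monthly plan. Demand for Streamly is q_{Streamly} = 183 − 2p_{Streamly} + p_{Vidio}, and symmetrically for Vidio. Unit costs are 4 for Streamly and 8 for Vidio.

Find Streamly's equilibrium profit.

7248.08

Streamly's profit: π = (p_{Streamly} − 4)(183 − 2p_{Streamly} + p_{Vidio}).
∂π/∂p_{Streamly} = 191 − 4p_{Streamly} + p_{Vidio} = 0 ⇒ p_{Streamly} = 47.75 + 0.25p_{Vidio}.
Similarly p_{Vidio} = 49.75 + 0.25p_{Streamly}.
Plugging p_{Vidio} into Streamly's best response: p_{Streamly} = 47.75 + 0.25(49.75 + 0.25p_{Streamly}) ⇒ 0.9375p_{Streamly} = 60.1875, so p_{Streamly} = 64.2.
Then p_{Vidio} = 49.75 + 0.25·64.2 = 65.8.
q_{Streamly} = 183 − 2·64.2 + 65.8 = 120.4.
Profit = (64.2 − 4)·120.4 = 7248.08.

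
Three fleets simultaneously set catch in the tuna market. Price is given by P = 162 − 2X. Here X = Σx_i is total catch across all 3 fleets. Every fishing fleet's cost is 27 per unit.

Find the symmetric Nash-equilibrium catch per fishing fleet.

A representative fishing fleet's profit is π_i = x_i(162 − 2X) − 27x_i, with X = x_i + Σ_{j≠i} x_j.
First-order condition: 135 − 4x_i − 2Σ_{j≠i} x_j = 0.
In a symmetric equilibrium every fishing fleet chooses the same x, so Σ_{j≠i} x_j = 2x. The condition becomes 135 − 8x = 0, giving x = 135/8 = 16.875.

16.875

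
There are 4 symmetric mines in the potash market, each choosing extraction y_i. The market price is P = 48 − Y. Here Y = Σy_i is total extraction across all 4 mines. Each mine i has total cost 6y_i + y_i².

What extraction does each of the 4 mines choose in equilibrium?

6

A representative mine's profit is π_i = y_i(48 − Y) − 6y_i − y_i², with Y = y_i + Σ_{j≠i} y_j.
First-order condition: 42 − 4y_i − Σ_{j≠i} y_j = 0.
With identical mines, set every y_j = y: then 42 − 4y − 3y = 0, i.e. y = 42/7 = 6.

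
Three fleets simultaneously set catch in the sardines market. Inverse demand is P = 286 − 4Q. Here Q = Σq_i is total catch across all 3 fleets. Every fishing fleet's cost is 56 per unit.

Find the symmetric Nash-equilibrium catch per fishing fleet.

14.375

A representative fishing fleet's profit is π_i = q_i(286 − 4Q) − 56q_i, with Q = q_i + Σ_{j≠i} q_j.
First-order condition: 230 − 8q_i − 4Σ_{j≠i} q_j = 0.
With identical fishing fleets, set every q_j = q: then 230 − 8q − 8q = 0, i.e. q = 230/16 = 14.375.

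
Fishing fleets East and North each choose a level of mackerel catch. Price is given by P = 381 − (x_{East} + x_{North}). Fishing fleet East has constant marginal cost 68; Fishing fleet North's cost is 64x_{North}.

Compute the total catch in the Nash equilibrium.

Fishing fleet East's profit: π = x_{East}(381 − (x_{East} + x_{North})) − 68x_{East}.
∂π/∂x_{East} = 313 − 2x_{East} − x_{North} = 0, so x_{East} = 156.5 − 0.5x_{North}.
By the same steps for North: x_{North} = 158.5 − 0.5x_{East}.
Solving the two reaction functions simultaneously: (1 − (−0.5)(−0.5))x_{East} = 156.5 − 0.5·158.5, so 0.75x_{East} = 77.25 and x_{East} = 103.
Then x_{North} = 158.5 − 0.5·103 = 107.
Total catch: 103 + 107 = 210.

210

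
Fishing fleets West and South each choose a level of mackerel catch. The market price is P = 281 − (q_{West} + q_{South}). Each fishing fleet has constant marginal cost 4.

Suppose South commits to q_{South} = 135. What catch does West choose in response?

Fishing fleet West's profit: π = q_{West}(281 − (q_{West} + q_{South})) − 4q_{West}.
∂π/∂q_{West} = 277 − 2q_{West} − q_{South} = 0, so q_{West} = 138.5 − 0.5q_{South}.
At q_{South} = 135: q_{West} = 138.5 − 0.5·135 = 71.

71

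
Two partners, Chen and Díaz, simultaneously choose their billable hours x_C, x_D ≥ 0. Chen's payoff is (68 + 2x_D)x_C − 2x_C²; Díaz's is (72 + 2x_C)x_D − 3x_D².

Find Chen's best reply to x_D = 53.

Expanding Chen's payoff: 68x_C + 2x_Dx_C − 2x_C².
∂π/∂x_C = 68 + 2x_D − 4x_C = 0, so x_C = 17 + 0.5x_D.
At x_D = 53: x_C = 17 + 0.5·53 = 43.5.

43.5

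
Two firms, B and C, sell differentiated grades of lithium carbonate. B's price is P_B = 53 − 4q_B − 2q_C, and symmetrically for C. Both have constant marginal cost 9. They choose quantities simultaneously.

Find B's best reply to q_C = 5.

Firm B's profit: π = q_B(53 − 4q_B − 2q_C) − 9q_B.
∂π/∂q_B = 44 − 8q_B − 2q_C = 0 ⇒ q_B = 5.5 − 0.25q_C.
At q_C = 5: q_B = 5.5 − 0.25·5 = 4.25.

4.25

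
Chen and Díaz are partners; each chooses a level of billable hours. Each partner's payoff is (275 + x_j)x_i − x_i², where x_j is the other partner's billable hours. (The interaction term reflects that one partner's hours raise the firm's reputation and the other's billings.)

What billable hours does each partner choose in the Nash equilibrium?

275

Chen's payoff is (275 + x_D)x_C − x_C².
∂π/∂x_C = 275 + x_D − 2x_C = 0, so x_C = 137.5 + 0.5x_D.
The game is symmetric, so in equilibrium x_D = x_C: the reaction function gives 0.5x_C = 137.5, hence x_C = 275.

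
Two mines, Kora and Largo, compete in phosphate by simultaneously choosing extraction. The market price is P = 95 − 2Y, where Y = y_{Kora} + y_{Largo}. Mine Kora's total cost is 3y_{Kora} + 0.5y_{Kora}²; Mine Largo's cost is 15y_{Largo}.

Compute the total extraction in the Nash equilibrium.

26.5

Mine Kora's profit: π = y_{Kora}(95 − 2(y_{Kora} + y_{Largo})) − 3y_{Kora} − 0.5y_{Kora}².
∂π/∂y_{Kora} = 92 − 5y_{Kora} − 2y_{Largo} = 0, so y_{Kora} = 18.4 − 0.4y_{Largo}.
For Largo: ∂π/∂y_{Largo} = 80 − 4y_{Largo} − 2y_{Kora} = 0 ⇒ y_{Largo} = 20 − 0.5y_{Kora}.
Plugging y_{Largo} into Kora's best response: y_{Kora} = 18.4 − 0.4(20 − 0.5y_{Kora}) ⇒ 0.8y_{Kora} = 10.4, so y_{Kora} = 13.
Then y_{Largo} = 20 − 0.5·13 = 13.5.
Total extraction: 13 + 13.5 = 26.5.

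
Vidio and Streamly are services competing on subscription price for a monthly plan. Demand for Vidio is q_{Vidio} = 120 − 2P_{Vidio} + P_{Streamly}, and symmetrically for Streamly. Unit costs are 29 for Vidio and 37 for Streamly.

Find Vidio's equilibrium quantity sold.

62.8

Vidio's profit: π = (P_{Vidio} − 29)(120 − 2P_{Vidio} + P_{Streamly}).
∂π/∂P_{Vidio} = 178 − 4P_{Vidio} + P_{Streamly} = 0 ⇒ P_{Vidio} = 44.5 + 0.25P_{Streamly}.
Similarly P_{Streamly} = 48.5 + 0.25P_{Vidio}.
Solving the two reaction functions simultaneously: (1 − (0.25)(0.25))P_{Vidio} = 44.5 + 0.25·48.5, so 0.9375P_{Vidio} = 56.625 and P_{Vidio} = 60.4.
Then P_{Streamly} = 48.5 + 0.25·60.4 = 63.6.
q_{Vidio} = 120 − 2·60.4 + 63.6 = 62.8.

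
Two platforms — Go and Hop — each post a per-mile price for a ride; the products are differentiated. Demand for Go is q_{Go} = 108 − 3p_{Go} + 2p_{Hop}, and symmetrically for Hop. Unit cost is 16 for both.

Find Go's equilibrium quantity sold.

69

Go's profit: π = (p_{Go} − 16)(108 − 3p_{Go} + 2p_{Hop}).
∂π/∂p_{Go} = 156 − 6p_{Go} + 2p_{Hop} = 0 ⇒ p_{Go} = 26 + (1/3)p_{Hop}.
Setting p_{Go} = p_{Hop} in the reaction function: p_{Go} = 26 + (1/3)p_{Go}, so p_{Go} = 26 / (2/3) = 39.
q_{Go} = 108 − 3·39 + 2·39 = 69.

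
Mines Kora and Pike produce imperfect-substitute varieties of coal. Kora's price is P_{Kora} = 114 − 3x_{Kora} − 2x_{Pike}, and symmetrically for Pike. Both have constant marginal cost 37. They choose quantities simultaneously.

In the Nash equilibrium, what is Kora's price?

Mine Kora's profit: π = x_{Kora}(114 − 3x_{Kora} − 2x_{Pike}) − 37x_{Kora}.
∂π/∂x_{Kora} = 77 − 6x_{Kora} − 2x_{Pike} = 0 ⇒ x_{Kora} = 77/6 − (1/3)x_{Pike}.
The game is symmetric, so in equilibrium x_{Pike} = x_{Kora}: the reaction function gives (4/3)x_{Kora} = 77/6, hence x_{Kora} = 9.625.
P_{Kora} = 114 − 3·9.625 − 2·9.625 = 65.875.

65.875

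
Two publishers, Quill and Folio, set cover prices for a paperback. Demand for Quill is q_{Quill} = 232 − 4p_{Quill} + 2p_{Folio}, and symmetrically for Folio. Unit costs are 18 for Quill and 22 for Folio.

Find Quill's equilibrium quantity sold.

Quill's profit: π = (p_{Quill} − 18)(232 − 4p_{Quill} + 2p_{Folio}).
∂π/∂p_{Quill} = 304 − 8p_{Quill} + 2p_{Folio} = 0 ⇒ p_{Quill} = 38 + 0.25p_{Folio}.
Similarly p_{Folio} = 40 + 0.25p_{Quill}.
Substituting the second reaction function into the first: p_{Quill} = 38 + 0.25(40 + 0.25p_{Quill}), which gives 0.9375p_{Quill} = 48 ⇒ p_{Quill} = 51.2.
Then p_{Folio} = 40 + 0.25·51.2 = 52.8.
q_{Quill} = 232 − 4·51.2 + 2·52.8 = 132.8.

132.8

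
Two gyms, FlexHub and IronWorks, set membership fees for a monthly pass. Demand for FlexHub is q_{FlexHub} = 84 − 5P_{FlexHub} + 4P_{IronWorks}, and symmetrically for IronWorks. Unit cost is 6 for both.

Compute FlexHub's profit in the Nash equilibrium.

FlexHub's profit: π = (P_{FlexHub} − 6)(84 − 5P_{FlexHub} + 4P_{IronWorks}).
∂π/∂P_{FlexHub} = 114 − 10P_{FlexHub} + 4P_{IronWorks} = 0 ⇒ P_{FlexHub} = 11.4 + 0.4P_{IronWorks}.
The game is symmetric, so in equilibrium P_{IronWorks} = P_{FlexHub}: the reaction function gives 0.6P_{FlexHub} = 11.4, hence P_{FlexHub} = 19.
q_{FlexHub} = 84 − 5·19 + 4·19 = 65.
Profit = (19 − 6)·65 = 845.

845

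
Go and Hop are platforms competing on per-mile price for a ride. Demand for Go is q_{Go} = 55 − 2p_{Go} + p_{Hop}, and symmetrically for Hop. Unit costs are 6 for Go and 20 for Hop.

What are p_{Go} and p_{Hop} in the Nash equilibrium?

24.2, 29.8

Go's profit: π = (p_{Go} − 6)(55 − 2p_{Go} + p_{Hop}).
∂π/∂p_{Go} = 67 − 4p_{Go} + p_{Hop} = 0 ⇒ p_{Go} = 16.75 + 0.25p_{Hop}.
Similarly p_{Hop} = 23.75 + 0.25p_{Go}.
Plugging p_{Hop} into Go's best response: p_{Go} = 16.75 + 0.25(23.75 + 0.25p_{Go}) ⇒ 0.9375p_{Go} = 22.6875, so p_{Go} = 24.2.
Then p_{Hop} = 23.75 + 0.25·24.2 = 29.8.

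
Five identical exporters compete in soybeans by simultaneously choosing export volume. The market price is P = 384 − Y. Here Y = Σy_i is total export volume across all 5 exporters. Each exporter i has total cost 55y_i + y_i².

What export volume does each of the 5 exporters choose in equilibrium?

A representative exporter's profit is π_i = y_i(384 − Y) − 55y_i − y_i², with Y = y_i + Σ_{j≠i} y_j.
First-order condition: 329 − 4y_i − Σ_{j≠i} y_j = 0.
Imposing symmetry (y_j = y for all j) turns Σ_{j≠i} y_j into 4y, so 329 = 8y and y = 41.125.

41.125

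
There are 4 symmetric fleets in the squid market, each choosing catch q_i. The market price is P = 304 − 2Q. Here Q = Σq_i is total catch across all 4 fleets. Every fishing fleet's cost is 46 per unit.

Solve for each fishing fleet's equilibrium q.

A representative fishing fleet's profit is π_i = q_i(304 − 2Q) − 46q_i, with Q = q_i + Σ_{j≠i} q_j.
First-order condition: 258 − 4q_i − 2Σ_{j≠i} q_j = 0.
Imposing symmetry (q_j = q for all j) turns Σ_{j≠i} q_j into 3q, so 258 = 10q and q = 25.8.

25.8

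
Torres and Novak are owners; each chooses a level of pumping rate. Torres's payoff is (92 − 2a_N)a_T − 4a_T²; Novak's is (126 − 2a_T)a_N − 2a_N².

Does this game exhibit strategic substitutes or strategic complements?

Expanding Torres's payoff: 92a_T − 2a_Na_T − 4a_T².
∂π/∂a_T = 92 − 2a_N − 8a_T = 0, so a_T = 11.5 − 0.25a_N.
The best-response slope da_T/da_N = −0.25 < 0: the reaction function is downward-sloping, so the choices are strategic substitutes.

strategic substitutes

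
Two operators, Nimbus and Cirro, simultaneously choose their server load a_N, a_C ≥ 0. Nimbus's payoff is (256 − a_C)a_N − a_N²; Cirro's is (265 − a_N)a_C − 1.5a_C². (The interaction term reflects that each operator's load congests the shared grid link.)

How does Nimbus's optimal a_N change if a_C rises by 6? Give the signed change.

Expanding Nimbus's payoff: 256a_N − a_Ca_N − a_N².
∂π/∂a_N = 256 − a_C − 2a_N = 0, so a_N = 128 − 0.5a_C.
The reaction-function slope is −0.5, so a 6-unit rise in a_C moves a_N by −0.5 × 6 = −3. Nimbus's best response falls — the actions are strategic substitutes.

-3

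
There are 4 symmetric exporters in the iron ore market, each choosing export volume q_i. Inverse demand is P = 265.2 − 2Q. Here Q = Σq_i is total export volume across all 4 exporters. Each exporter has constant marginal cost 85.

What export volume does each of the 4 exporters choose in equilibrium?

A representative exporter's profit is π_i = q_i(265.2 − 2Q) − 85q_i, with Q = q_i + Σ_{j≠i} q_j.
First-order condition: 180.2 − 4q_i − 2Σ_{j≠i} q_j = 0.
In a symmetric equilibrium every exporter chooses the same q, so Σ_{j≠i} q_j = 3q. The condition becomes 180.2 − 10q = 0, giving q = 180.2/10 = 18.02.

18.02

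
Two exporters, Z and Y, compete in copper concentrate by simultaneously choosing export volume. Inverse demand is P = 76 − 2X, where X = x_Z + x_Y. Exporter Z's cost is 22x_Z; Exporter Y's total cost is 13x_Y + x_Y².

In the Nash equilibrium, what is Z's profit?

Exporter Z's profit: π = x_Z(76 − 2(x_Z + x_Y)) − 22x_Z.
∂π/∂x_Z = 54 − 4x_Z − 2x_Y = 0, so x_Z = 13.5 − 0.5x_Y.
For Y: ∂π/∂x_Y = 63 − 6x_Y − 2x_Z = 0 ⇒ x_Y = 10.5 − (1/3)x_Z.
Plugging x_Y into Z's best response: x_Z = 13.5 − 0.5(10.5 − (1/3)x_Z) ⇒ (5/6)x_Z = 8.25, so x_Z = 9.9.
Then x_Y = 10.5 − (1/3)·9.9 = 7.2.
Price P = 76 − 2·17.1 = 41.8.
Z's profit: (41.8 − 22)·9.9 = 196.02.

196.02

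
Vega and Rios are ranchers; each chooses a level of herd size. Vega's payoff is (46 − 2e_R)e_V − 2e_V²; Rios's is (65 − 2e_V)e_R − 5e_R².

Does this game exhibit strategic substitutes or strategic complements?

strategic substitutes

Expanding Vega's payoff: 46e_V − 2e_Re_V − 2e_V².
∂π/∂e_V = 46 − 2e_R − 4e_V = 0, so e_V = 11.5 − 0.5e_R.
The best-response slope de_V/de_R = −0.5 < 0: the reaction function is downward-sloping, so the choices are strategic substitutes.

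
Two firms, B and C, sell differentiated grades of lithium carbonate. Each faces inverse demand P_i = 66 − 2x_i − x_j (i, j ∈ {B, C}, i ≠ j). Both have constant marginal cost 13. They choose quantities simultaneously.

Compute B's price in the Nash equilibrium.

34.2

Firm B's profit: π = x_B(66 − 2x_B − x_C) − 13x_B.
∂π/∂x_B = 53 − 4x_B − x_C = 0 ⇒ x_B = 13.25 − 0.25x_C.
By symmetry x_C = x_B; substituting into the reaction function, 1.25x_B = 13.25 and x_B = 10.6.
P_B = 66 − 2·10.6 − 10.6 = 34.2.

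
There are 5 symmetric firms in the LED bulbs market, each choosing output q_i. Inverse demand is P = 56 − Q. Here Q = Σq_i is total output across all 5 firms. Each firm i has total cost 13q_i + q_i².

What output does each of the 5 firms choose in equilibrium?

A representative firm's profit is π_i = q_i(56 − Q) − 13q_i − q_i², with Q = q_i + Σ_{j≠i} q_j.
First-order condition: 43 − 4q_i − Σ_{j≠i} q_j = 0.
Imposing symmetry (q_j = q for all j) turns Σ_{j≠i} q_j into 4q, so 43 = 8q and q = 5.375.

5.375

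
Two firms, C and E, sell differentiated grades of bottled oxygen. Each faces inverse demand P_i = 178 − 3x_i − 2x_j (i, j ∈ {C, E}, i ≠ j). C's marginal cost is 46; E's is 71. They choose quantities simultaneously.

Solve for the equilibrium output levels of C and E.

Firm C's profit: π = x_C(178 − 3x_C − 2x_E) − 46x_C.
∂π/∂x_C = 132 − 6x_C − 2x_E = 0 ⇒ x_C = 22 − (1/3)x_E.
Similarly x_E = 107/6 − (1/3)x_C.
Plugging x_E into C's best response: x_C = 22 − (1/3)(107/6 − (1/3)x_C) ⇒ (8/9)x_C = 289/18, so x_C = 18.0625.
Then x_E = 107/6 − (1/3)·18.0625 = 11.8125.

18.0625, 11.8125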